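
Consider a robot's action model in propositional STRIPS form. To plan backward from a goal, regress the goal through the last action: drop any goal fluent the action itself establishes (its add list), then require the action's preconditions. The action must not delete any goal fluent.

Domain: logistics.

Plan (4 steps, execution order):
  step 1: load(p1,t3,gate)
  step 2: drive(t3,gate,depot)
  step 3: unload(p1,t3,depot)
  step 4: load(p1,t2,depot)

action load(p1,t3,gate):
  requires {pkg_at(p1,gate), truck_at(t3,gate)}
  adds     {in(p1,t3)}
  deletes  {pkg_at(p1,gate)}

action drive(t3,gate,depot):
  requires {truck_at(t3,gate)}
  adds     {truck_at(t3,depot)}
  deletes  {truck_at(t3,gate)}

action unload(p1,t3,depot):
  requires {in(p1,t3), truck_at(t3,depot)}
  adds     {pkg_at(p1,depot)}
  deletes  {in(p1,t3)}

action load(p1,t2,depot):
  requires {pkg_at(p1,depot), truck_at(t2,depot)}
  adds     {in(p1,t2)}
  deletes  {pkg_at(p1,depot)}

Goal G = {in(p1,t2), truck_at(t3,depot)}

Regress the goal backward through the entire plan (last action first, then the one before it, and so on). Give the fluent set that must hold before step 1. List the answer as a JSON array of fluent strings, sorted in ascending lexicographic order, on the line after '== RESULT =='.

Work backward from the goal:
  through step 4 (load(p1,t2,depot)): drop {in(p1,t2)}, keep {truck_at(t3,depot)}, require {pkg_at(p1,depot), truck_at(t2,depot)}
    → {pkg_at(p1,depot), truck_at(t2,depot), truck_at(t3,depot)}
  through step 3 (unload(p1,t3,depot)): drop {pkg_at(p1,depot)}, keep {truck_at(t2,depot), truck_at(t3,depot)}, require {in(p1,t3), truck_at(t3,depot)}
    → {in(p1,t3), truck_at(t2,depot), truck_at(t3,depot)}
  through step 2 (drive(t3,gate,depot)): drop {truck_at(t3,depot)}, keep {in(p1,t3), truck_at(t2,depot)}, require {truck_at(t3,gate)}
    → {in(p1,t3), truck_at(t2,depot), truck_at(t3,gate)}
  through step 1 (load(p1,t3,gate)): drop {in(p1,t3)}, keep {truck_at(t2,depot), truck_at(t3,gate)}, require {pkg_at(p1,gate), truck_at(t3,gate)}
    → {pkg_at(p1,gate), truck_at(t2,depot), truck_at(t3,gate)}

== RESULT ==
["pkg_at(p1,gate)", "truck_at(t2,depot)", "truck_at(t3,gate)"]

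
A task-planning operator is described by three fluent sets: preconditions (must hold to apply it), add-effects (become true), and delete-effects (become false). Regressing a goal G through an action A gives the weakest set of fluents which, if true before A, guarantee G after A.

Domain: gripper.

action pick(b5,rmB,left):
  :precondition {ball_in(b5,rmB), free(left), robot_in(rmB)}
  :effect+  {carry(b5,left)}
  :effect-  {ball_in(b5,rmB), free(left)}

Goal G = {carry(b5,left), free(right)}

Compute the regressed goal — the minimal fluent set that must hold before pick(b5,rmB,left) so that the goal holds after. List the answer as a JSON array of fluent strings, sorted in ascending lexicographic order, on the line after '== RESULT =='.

Compute (G \ add) ∪ pre:
  G ∩ del = {}  (empty — regression defined)
  G \ add = {carry(b5,left), free(right)} \ {carry(b5,left)} = {free(right)}
  ∪ pre   = {free(right)} ∪ {ball_in(b5,rmB), free(left), robot_in(rmB)}
          = {ball_in(b5,rmB), free(left), free(right), robot_in(rmB)}

== RESULT ==
["ball_in(b5,rmB)", "free(left)", "free(right)", "robot_in(rmB)"]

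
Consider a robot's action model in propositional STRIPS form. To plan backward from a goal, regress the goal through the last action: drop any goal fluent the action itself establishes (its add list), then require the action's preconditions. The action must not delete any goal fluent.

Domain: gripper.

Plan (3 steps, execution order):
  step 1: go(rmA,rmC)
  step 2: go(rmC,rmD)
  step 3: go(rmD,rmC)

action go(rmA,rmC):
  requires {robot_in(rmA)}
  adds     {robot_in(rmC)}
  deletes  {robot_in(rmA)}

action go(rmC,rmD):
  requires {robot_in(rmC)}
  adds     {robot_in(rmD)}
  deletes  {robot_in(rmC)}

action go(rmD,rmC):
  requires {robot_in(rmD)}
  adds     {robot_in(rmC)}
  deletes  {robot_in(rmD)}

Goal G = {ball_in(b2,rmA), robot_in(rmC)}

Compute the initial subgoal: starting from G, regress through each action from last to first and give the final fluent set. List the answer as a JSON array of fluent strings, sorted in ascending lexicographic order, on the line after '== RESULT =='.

Work backward from the goal:
  through step 3 (go(rmD,rmC)): drop {robot_in(rmC)}, keep {ball_in(b2,rmA)}, require {robot_in(rmD)}
    → {ball_in(b2,rmA), robot_in(rmD)}
  through step 2 (go(rmC,rmD)): drop {robot_in(rmD)}, keep {ball_in(b2,rmA)}, require {robot_in(rmC)}
    → {ball_in(b2,rmA), robot_in(rmC)}
  through step 1 (go(rmA,rmC)): drop {robot_in(rmC)}, keep {ball_in(b2,rmA)}, require {robot_in(rmA)}
    → {ball_in(b2,rmA), robot_in(rmA)}

== RESULT ==
["ball_in(b2,rmA)", "robot_in(rmA)"]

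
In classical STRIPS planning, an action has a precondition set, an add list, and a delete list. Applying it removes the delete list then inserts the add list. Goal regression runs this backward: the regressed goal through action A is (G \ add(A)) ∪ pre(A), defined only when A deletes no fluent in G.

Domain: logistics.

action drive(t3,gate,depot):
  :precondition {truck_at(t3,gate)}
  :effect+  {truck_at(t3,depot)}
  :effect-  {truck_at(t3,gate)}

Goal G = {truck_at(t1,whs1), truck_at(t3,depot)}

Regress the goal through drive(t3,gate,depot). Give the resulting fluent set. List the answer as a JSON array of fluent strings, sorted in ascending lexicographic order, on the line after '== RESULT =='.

Compute (G \ add) ∪ pre:
  G ∩ del = {}  (empty — regression defined)
  G \ add = {truck_at(t1,whs1), truck_at(t3,depot)} \ {truck_at(t3,depot)} = {truck_at(t1,whs1)}
  ∪ pre   = {truck_at(t1,whs1)} ∪ {truck_at(t3,gate)}
          = {truck_at(t1,whs1), truck_at(t3,gate)}

== RESULT ==
["truck_at(t1,whs1)", "truck_at(t3,gate)"]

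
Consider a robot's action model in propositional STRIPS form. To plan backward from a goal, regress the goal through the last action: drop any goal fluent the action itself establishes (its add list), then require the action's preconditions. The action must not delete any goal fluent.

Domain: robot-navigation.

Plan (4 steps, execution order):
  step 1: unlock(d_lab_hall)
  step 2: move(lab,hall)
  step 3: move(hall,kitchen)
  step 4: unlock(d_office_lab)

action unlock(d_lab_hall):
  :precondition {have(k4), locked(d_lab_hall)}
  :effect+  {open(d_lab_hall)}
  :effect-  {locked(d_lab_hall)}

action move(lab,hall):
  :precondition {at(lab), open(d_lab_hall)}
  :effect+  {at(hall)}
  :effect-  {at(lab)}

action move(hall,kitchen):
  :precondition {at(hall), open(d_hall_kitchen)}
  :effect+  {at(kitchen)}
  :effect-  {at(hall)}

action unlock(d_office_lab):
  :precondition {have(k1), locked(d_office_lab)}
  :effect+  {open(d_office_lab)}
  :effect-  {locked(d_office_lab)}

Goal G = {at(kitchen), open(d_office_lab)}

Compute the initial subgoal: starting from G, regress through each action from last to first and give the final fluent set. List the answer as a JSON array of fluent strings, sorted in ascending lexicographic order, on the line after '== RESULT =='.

Regress step by step:
  through step 4 (unlock(d_office_lab)): drop {open(d_office_lab)}, keep {at(kitchen)}, require {have(k1), locked(d_office_lab)}
    → {at(kitchen), have(k1), locked(d_office_lab)}
  through step 3 (move(hall,kitchen)): drop {at(kitchen)}, keep {have(k1), locked(d_office_lab)}, require {at(hall), open(d_hall_kitchen)}
    → {at(hall), have(k1), locked(d_office_lab), open(d_hall_kitchen)}
  through step 2 (move(lab,hall)): drop {at(hall)}, keep {have(k1), locked(d_office_lab), open(d_hall_kitchen)}, require {at(lab), open(d_lab_hall)}
    → {at(lab), have(k1), locked(d_office_lab), open(d_hall_kitchen), open(d_lab_hall)}
  through step 1 (unlock(d_lab_hall)): drop {open(d_lab_hall)}, keep {at(lab), have(k1), locked(d_office_lab), open(d_hall_kitchen)}, require {have(k4), locked(d_lab_hall)}
    → {at(lab), have(k1), have(k4), locked(d_lab_hall), locked(d_office_lab), open(d_hall_kitchen)}

== RESULT ==
["at(lab)", "have(k1)", "have(k4)", "locked(d_lab_hall)", "locked(d_office_lab)", "open(d_hall_kitchen)"]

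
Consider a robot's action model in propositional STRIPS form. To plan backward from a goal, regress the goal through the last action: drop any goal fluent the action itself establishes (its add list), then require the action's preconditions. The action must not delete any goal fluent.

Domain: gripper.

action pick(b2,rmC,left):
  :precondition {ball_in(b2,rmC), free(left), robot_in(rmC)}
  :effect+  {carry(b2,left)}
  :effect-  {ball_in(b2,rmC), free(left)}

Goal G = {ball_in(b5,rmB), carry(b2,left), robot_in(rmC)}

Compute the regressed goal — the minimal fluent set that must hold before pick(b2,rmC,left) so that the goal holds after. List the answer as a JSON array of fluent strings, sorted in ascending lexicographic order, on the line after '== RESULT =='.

Compute (G \ add) ∪ pre:
  G ∩ del = {}  (empty — regression defined)
  G \ add = {ball_in(b5,rmB), carry(b2,left), robot_in(rmC)} \ {carry(b2,left)} = {ball_in(b5,rmB), robot_in(rmC)}
  ∪ pre   = {ball_in(b5,rmB), robot_in(rmC)} ∪ {ball_in(b2,rmC), free(left), robot_in(rmC)}
          = {ball_in(b2,rmC), ball_in(b5,rmB), free(left), robot_in(rmC)}

== RESULT ==
["ball_in(b2,rmC)", "ball_in(b5,rmB)", "free(left)", "robot_in(rmC)"]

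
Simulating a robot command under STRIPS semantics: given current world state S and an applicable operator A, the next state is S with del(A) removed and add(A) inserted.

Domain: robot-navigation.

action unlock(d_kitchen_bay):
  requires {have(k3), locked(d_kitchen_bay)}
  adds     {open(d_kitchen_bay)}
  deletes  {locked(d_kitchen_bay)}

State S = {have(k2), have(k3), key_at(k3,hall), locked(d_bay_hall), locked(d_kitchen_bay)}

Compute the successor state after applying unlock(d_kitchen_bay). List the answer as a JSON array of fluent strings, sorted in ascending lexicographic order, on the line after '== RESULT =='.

Progress:
  pre ⊆ S: {have(k3), locked(d_kitchen_bay)} ⊆ S  — applicable
  S \ del = {have(k2), have(k3), key_at(k3,hall), locked(d_bay_hall)}
  ∪ add   = {have(k2), have(k3), key_at(k3,hall), locked(d_bay_hall), open(d_kitchen_bay)}

== RESULT ==
["have(k2)", "have(k3)", "key_at(k3,hall)", "locked(d_bay_hall)", "open(d_kitchen_bay)"]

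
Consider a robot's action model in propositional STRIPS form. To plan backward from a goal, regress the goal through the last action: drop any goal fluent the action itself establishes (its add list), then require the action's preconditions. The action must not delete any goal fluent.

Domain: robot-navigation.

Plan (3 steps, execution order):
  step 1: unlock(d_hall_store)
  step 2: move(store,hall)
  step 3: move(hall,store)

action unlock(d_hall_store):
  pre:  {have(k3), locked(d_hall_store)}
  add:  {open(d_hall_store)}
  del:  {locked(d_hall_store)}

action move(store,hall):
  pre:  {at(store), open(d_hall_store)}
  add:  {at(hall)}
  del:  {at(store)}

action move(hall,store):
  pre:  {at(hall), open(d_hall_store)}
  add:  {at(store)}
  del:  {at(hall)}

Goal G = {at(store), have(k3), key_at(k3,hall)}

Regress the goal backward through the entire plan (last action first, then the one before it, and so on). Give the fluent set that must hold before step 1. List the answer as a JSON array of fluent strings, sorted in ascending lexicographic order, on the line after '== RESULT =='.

Work backward from the goal:
  through step 3 (move(hall,store)): drop {at(store)}, keep {have(k3), key_at(k3,hall)}, require {at(hall), open(d_hall_store)}
    → {at(hall), have(k3), key_at(k3,hall), open(d_hall_store)}
  through step 2 (move(store,hall)): drop {at(hall)}, keep {have(k3), key_at(k3,hall), open(d_hall_store)}, require {at(store), open(d_hall_store)}
    → {at(store), have(k3), key_at(k3,hall), open(d_hall_store)}
  through step 1 (unlock(d_hall_store)): drop {open(d_hall_store)}, keep {at(store), have(k3), key_at(k3,hall)}, require {have(k3), locked(d_hall_store)}
    → {at(store), have(k3), key_at(k3,hall), locked(d_hall_store)}

== RESULT ==
["at(store)", "have(k3)", "key_at(k3,hall)", "locked(d_hall_store)"]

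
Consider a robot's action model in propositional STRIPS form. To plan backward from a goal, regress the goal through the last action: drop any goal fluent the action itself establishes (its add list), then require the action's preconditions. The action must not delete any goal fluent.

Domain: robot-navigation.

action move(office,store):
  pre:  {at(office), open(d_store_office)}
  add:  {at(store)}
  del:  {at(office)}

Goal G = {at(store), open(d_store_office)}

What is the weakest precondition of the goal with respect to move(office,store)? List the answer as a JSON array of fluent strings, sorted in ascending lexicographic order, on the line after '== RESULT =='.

Compute (G \ add) ∪ pre:
  G ∩ del = {}  (empty — regression defined)
  G \ add = {at(store), open(d_store_office)} \ {at(store)} = {open(d_store_office)}
  ∪ pre   = {open(d_store_office)} ∪ {at(office), open(d_store_office)}
          = {at(office), open(d_store_office)}

== RESULT ==
["at(office)", "open(d_store_office)"]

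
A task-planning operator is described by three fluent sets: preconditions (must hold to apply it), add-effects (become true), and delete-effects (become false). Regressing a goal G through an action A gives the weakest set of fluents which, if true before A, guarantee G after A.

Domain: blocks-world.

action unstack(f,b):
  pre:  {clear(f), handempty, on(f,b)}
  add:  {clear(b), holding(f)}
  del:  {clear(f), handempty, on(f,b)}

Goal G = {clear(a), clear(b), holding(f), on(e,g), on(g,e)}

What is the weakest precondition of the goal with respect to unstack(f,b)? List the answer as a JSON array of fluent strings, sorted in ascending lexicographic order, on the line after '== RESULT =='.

Regress:
  G ∩ del = {}  (empty — regression defined)
  G \ add = {clear(a), clear(b), holding(f), on(e,g), on(g,e)} \ {clear(b), holding(f)} = {clear(a), on(e,g), on(g,e)}
  ∪ pre   = {clear(a), on(e,g), on(g,e)} ∪ {clear(f), handempty, on(f,b)}
          = {clear(a), clear(f), handempty, on(e,g), on(f,b), on(g,e)}

== RESULT ==
["clear(a)", "clear(f)", "handempty", "on(e,g)", "on(f,b)", "on(g,e)"]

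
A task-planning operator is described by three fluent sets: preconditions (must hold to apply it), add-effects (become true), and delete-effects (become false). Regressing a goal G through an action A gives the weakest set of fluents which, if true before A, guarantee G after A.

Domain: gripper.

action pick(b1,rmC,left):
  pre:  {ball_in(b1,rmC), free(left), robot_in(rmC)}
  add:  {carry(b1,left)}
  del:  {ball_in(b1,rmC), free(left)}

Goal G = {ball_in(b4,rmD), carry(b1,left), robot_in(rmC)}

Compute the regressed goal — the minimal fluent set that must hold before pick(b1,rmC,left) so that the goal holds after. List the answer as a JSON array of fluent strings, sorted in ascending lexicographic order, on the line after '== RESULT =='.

Regress:
  G ∩ del = {}  (empty — regression defined)
  G \ add = {ball_in(b4,rmD), carry(b1,left), robot_in(rmC)} \ {carry(b1,left)} = {ball_in(b4,rmD), robot_in(rmC)}
  ∪ pre   = {ball_in(b4,rmD), robot_in(rmC)} ∪ {ball_in(b1,rmC), free(left), robot_in(rmC)}
          = {ball_in(b1,rmC), ball_in(b4,rmD), free(left), robot_in(rmC)}

== RESULT ==
["ball_in(b1,rmC)", "ball_in(b4,rmD)", "free(left)", "robot_in(rmC)"]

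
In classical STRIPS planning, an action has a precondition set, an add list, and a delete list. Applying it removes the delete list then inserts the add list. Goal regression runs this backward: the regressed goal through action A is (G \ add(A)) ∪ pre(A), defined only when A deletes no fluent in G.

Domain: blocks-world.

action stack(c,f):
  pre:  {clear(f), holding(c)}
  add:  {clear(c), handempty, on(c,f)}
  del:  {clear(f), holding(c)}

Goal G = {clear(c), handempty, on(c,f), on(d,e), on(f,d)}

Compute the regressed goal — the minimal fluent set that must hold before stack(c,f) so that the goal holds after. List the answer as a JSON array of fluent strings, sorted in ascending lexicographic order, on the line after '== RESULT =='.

Compute (G \ add) ∪ pre:
  G ∩ del = {}  (empty — regression defined)
  G \ add = {clear(c), handempty, on(c,f), on(d,e), on(f,d)} \ {clear(c), handempty, on(c,f)} = {on(d,e), on(f,d)}
  ∪ pre   = {on(d,e), on(f,d)} ∪ {clear(f), holding(c)}
          = {clear(f), holding(c), on(d,e), on(f,d)}

== RESULT ==
["clear(f)", "holding(c)", "on(d,e)", "on(f,d)"]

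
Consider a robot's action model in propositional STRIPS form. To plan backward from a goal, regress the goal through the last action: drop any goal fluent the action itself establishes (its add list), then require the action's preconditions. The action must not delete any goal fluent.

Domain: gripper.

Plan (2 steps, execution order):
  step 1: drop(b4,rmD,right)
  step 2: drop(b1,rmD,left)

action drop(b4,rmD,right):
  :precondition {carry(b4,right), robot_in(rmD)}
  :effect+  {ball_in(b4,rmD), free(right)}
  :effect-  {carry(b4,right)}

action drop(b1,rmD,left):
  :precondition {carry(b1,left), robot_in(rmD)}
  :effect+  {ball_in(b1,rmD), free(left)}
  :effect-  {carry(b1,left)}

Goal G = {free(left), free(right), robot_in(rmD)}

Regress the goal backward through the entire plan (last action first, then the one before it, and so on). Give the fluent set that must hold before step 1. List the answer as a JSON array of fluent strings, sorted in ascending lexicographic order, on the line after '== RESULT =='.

Regress step by step:
  through step 2 (drop(b1,rmD,left)): drop {free(left)}, keep {free(right), robot_in(rmD)}, require {carry(b1,left), robot_in(rmD)}
    → {carry(b1,left), free(right), robot_in(rmD)}
  through step 1 (drop(b4,rmD,right)): drop {free(right)}, keep {carry(b1,left), robot_in(rmD)}, require {carry(b4,right), robot_in(rmD)}
    → {carry(b1,left), carry(b4,right), robot_in(rmD)}

== RESULT ==
["carry(b1,left)", "carry(b4,right)", "robot_in(rmD)"]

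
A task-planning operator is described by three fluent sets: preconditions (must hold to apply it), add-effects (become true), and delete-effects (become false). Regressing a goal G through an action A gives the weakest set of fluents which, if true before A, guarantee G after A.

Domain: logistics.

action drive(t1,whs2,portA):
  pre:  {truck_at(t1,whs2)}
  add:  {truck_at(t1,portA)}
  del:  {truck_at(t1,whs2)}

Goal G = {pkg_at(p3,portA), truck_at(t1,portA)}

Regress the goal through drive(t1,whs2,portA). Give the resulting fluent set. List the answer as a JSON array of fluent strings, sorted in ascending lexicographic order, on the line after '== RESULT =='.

Regress:
  G ∩ del = {}  (empty — regression defined)
  G \ add = {pkg_at(p3,portA), truck_at(t1,portA)} \ {truck_at(t1,portA)} = {pkg_at(p3,portA)}
  ∪ pre   = {pkg_at(p3,portA)} ∪ {truck_at(t1,whs2)}
          = {pkg_at(p3,portA), truck_at(t1,whs2)}

== RESULT ==
["pkg_at(p3,portA)", "truck_at(t1,whs2)"]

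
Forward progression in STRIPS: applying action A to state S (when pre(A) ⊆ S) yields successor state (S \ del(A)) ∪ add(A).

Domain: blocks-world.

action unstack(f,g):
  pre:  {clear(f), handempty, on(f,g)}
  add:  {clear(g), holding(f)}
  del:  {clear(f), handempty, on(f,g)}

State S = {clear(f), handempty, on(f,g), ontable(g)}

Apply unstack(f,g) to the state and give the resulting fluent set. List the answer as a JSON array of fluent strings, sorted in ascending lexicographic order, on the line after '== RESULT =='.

Compute (S \ del) ∪ add:
  pre ⊆ S: {clear(f), handempty, on(f,g)} ⊆ S  — applicable
  S \ del = {ontable(g)}
  ∪ add   = {clear(g), holding(f), ontable(g)}

== RESULT ==
["clear(g)", "holding(f)", "ontable(g)"]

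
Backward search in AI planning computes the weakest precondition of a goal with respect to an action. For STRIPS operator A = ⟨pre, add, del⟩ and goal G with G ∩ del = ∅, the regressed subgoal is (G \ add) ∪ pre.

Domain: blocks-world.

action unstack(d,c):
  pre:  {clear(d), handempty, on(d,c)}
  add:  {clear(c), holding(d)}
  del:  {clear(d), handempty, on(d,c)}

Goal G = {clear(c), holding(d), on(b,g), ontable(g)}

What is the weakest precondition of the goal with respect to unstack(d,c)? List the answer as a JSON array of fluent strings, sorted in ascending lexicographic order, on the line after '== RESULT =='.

Regress:
  G ∩ del = {}  (empty — regression defined)
  G \ add = {clear(c), holding(d), on(b,g), ontable(g)} \ {clear(c), holding(d)} = {on(b,g), ontable(g)}
  ∪ pre   = {on(b,g), ontable(g)} ∪ {clear(d), handempty, on(d,c)}
          = {clear(d), handempty, on(b,g), on(d,c), ontable(g)}

== RESULT ==
["clear(d)", "handempty", "on(b,g)", "on(d,c)", "ontable(g)"]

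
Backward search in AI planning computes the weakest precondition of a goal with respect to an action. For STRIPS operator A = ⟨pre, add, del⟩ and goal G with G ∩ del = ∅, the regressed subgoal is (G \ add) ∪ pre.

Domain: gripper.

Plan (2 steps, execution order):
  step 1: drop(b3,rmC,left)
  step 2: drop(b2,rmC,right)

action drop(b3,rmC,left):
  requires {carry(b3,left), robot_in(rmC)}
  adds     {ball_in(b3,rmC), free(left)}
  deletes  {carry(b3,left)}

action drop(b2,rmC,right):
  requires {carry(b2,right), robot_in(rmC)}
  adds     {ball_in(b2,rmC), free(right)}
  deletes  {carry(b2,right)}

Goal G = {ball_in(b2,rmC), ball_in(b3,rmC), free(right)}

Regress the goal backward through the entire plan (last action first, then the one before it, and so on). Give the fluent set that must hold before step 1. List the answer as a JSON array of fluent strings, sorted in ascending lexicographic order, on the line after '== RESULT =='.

Work backward from the goal:
  through step 2 (drop(b2,rmC,right)): drop {ball_in(b2,rmC), free(right)}, keep {ball_in(b3,rmC)}, require {carry(b2,right), robot_in(rmC)}
    → {ball_in(b3,rmC), carry(b2,right), robot_in(rmC)}
  through step 1 (drop(b3,rmC,left)): drop {ball_in(b3,rmC)}, keep {carry(b2,right), robot_in(rmC)}, require {carry(b3,left), robot_in(rmC)}
    → {carry(b2,right), carry(b3,left), robot_in(rmC)}

== RESULT ==
["carry(b2,right)", "carry(b3,left)", "robot_in(rmC)"]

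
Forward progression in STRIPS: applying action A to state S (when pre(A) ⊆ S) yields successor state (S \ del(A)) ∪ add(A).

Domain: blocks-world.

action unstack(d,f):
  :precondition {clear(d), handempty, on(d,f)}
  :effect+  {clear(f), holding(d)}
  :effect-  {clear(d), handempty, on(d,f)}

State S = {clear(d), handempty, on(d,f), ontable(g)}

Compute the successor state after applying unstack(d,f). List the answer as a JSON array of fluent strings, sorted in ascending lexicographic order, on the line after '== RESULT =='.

Progress:
  pre ⊆ S: {clear(d), handempty, on(d,f)} ⊆ S  — applicable
  S \ del = {ontable(g)}
  ∪ add   = {clear(f), holding(d), ontable(g)}

== RESULT ==
["clear(f)", "holding(d)", "ontable(g)"]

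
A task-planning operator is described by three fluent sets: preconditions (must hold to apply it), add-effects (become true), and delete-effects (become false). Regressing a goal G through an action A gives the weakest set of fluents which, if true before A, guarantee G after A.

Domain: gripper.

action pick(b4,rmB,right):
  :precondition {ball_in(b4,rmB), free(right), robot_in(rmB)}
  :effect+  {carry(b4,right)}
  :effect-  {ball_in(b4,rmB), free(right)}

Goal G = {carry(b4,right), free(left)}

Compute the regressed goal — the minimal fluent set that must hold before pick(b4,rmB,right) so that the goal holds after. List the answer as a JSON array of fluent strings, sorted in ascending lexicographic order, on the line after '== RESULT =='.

Compute (G \ add) ∪ pre:
  G ∩ del = {}  (empty — regression defined)
  G \ add = {carry(b4,right), free(left)} \ {carry(b4,right)} = {free(left)}
  ∪ pre   = {free(left)} ∪ {ball_in(b4,rmB), free(right), robot_in(rmB)}
          = {ball_in(b4,rmB), free(left), free(right), robot_in(rmB)}

== RESULT ==
["ball_in(b4,rmB)", "free(left)", "free(right)", "robot_in(rmB)"]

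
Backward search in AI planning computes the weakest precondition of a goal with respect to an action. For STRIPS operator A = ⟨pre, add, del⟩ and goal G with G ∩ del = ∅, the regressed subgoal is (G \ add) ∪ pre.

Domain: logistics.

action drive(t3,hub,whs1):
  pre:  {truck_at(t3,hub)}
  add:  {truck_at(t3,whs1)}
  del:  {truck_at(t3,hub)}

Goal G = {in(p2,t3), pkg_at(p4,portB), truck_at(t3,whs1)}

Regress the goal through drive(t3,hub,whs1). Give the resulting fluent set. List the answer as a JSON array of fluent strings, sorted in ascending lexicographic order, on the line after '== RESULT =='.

Compute (G \ add) ∪ pre:
  G ∩ del = {}  (empty — regression defined)
  G \ add = {in(p2,t3), pkg_at(p4,portB), truck_at(t3,whs1)} \ {truck_at(t3,whs1)} = {in(p2,t3), pkg_at(p4,portB)}
  ∪ pre   = {in(p2,t3), pkg_at(p4,portB)} ∪ {truck_at(t3,hub)}
          = {in(p2,t3), pkg_at(p4,portB), truck_at(t3,hub)}

== RESULT ==
["in(p2,t3)", "pkg_at(p4,portB)", "truck_at(t3,hub)"]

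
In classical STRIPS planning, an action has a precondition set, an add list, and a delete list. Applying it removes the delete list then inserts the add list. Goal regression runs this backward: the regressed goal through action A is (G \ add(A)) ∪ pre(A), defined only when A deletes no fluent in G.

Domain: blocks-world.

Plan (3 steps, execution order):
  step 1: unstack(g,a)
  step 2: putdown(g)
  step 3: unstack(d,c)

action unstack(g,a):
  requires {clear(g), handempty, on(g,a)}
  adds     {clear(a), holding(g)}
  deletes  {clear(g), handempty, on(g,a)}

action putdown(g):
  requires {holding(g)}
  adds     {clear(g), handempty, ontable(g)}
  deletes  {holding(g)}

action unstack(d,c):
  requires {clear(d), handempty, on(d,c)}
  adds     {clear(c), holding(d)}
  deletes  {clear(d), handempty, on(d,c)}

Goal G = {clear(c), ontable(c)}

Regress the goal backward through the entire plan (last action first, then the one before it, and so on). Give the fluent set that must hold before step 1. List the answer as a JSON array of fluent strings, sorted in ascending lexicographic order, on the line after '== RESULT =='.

Regress step by step:
  through step 3 (unstack(d,c)): drop {clear(c)}, keep {ontable(c)}, require {clear(d), handempty, on(d,c)}
    → {clear(d), handempty, on(d,c), ontable(c)}
  through step 2 (putdown(g)): drop {handempty}, keep {clear(d), on(d,c), ontable(c)}, require {holding(g)}
    → {clear(d), holding(g), on(d,c), ontable(c)}
  through step 1 (unstack(g,a)): drop {holding(g)}, keep {clear(d), on(d,c), ontable(c)}, require {clear(g), handempty, on(g,a)}
    → {clear(d), clear(g), handempty, on(d,c), on(g,a), ontable(c)}

== RESULT ==
["clear(d)", "clear(g)", "handempty", "on(d,c)", "on(g,a)", "ontable(c)"]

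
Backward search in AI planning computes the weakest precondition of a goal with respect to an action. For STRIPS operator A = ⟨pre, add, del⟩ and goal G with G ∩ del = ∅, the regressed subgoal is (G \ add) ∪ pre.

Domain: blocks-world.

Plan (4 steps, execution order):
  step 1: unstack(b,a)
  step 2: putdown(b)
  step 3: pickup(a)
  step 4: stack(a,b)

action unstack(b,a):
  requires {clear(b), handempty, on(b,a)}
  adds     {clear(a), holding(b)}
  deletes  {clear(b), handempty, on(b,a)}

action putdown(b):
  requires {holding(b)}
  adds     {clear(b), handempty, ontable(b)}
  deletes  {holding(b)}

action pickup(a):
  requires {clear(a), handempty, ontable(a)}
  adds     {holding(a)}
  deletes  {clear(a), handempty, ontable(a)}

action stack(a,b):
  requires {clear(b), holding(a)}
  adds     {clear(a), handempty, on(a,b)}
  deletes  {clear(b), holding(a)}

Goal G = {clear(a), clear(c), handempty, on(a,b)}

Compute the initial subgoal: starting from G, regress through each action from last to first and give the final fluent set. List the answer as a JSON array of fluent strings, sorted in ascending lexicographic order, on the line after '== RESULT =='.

Regress step by step:
  through step 4 (stack(a,b)): drop {clear(a), handempty, on(a,b)}, keep {clear(c)}, require {clear(b), holding(a)}
    → {clear(b), clear(c), holding(a)}
  through step 3 (pickup(a)): drop {holding(a)}, keep {clear(b), clear(c)}, require {clear(a), handempty, ontable(a)}
    → {clear(a), clear(b), clear(c), handempty, ontable(a)}
  through step 2 (putdown(b)): drop {clear(b), handempty}, keep {clear(a), clear(c), ontable(a)}, require {holding(b)}
    → {clear(a), clear(c), holding(b), ontable(a)}
  through step 1 (unstack(b,a)): drop {clear(a), holding(b)}, keep {clear(c), ontable(a)}, require {clear(b), handempty, on(b,a)}
    → {clear(b), clear(c), handempty, on(b,a), ontable(a)}

== RESULT ==
["clear(b)", "clear(c)", "handempty", "on(b,a)", "ontable(a)"]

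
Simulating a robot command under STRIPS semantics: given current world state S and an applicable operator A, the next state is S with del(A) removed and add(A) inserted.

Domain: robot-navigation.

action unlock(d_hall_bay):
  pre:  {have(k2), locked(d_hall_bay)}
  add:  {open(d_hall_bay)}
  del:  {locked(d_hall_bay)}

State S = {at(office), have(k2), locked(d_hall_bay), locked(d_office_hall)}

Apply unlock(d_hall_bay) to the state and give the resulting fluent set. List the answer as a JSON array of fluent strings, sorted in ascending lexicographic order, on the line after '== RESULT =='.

Compute (S \ del) ∪ add:
  pre ⊆ S: {have(k2), locked(d_hall_bay)} ⊆ S  — applicable
  S \ del = {at(office), have(k2), locked(d_office_hall)}
  ∪ add   = {at(office), have(k2), locked(d_office_hall), open(d_hall_bay)}

== RESULT ==
["at(office)", "have(k2)", "locked(d_office_hall)", "open(d_hall_bay)"]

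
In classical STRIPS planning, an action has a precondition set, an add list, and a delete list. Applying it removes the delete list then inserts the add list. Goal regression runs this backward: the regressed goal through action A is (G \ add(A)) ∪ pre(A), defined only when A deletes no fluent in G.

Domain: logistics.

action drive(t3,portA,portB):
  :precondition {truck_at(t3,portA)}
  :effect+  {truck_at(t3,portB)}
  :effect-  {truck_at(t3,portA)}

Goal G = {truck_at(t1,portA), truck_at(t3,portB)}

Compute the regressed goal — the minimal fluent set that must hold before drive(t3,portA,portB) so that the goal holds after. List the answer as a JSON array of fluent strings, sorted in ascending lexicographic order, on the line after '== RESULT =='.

Regress:
  G ∩ del = {}  (empty — regression defined)
  G \ add = {truck_at(t1,portA), truck_at(t3,portB)} \ {truck_at(t3,portB)} = {truck_at(t1,portA)}
  ∪ pre   = {truck_at(t1,portA)} ∪ {truck_at(t3,portA)}
          = {truck_at(t1,portA), truck_at(t3,portA)}

== RESULT ==
["truck_at(t1,portA)", "truck_at(t3,portA)"]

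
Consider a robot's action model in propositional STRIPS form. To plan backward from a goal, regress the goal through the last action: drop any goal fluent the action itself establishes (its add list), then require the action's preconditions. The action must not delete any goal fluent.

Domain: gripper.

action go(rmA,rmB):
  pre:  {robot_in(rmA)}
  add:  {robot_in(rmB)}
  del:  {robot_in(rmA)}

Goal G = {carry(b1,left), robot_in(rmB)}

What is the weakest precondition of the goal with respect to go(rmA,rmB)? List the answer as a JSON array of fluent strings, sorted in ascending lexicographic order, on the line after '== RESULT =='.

Compute (G \ add) ∪ pre:
  G ∩ del = {}  (empty — regression defined)
  G \ add = {carry(b1,left), robot_in(rmB)} \ {robot_in(rmB)} = {carry(b1,left)}
  ∪ pre   = {carry(b1,left)} ∪ {robot_in(rmA)}
          = {carry(b1,left), robot_in(rmA)}

== RESULT ==
["carry(b1,left)", "robot_in(rmA)"]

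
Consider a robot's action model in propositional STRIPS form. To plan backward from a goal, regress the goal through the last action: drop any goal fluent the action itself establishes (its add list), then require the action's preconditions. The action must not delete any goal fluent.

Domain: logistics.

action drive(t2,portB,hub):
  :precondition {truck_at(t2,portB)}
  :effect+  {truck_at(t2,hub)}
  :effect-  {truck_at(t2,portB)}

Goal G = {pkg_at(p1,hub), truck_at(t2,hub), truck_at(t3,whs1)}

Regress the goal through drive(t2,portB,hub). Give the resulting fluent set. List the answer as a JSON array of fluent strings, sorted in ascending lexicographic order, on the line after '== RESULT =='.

Compute (G \ add) ∪ pre:
  G ∩ del = {}  (empty — regression defined)
  G \ add = {pkg_at(p1,hub), truck_at(t2,hub), truck_at(t3,whs1)} \ {truck_at(t2,hub)} = {pkg_at(p1,hub), truck_at(t3,whs1)}
  ∪ pre   = {pkg_at(p1,hub), truck_at(t3,whs1)} ∪ {truck_at(t2,portB)}
          = {pkg_at(p1,hub), truck_at(t2,portB), truck_at(t3,whs1)}

== RESULT ==
["pkg_at(p1,hub)", "truck_at(t2,portB)", "truck_at(t3,whs1)"]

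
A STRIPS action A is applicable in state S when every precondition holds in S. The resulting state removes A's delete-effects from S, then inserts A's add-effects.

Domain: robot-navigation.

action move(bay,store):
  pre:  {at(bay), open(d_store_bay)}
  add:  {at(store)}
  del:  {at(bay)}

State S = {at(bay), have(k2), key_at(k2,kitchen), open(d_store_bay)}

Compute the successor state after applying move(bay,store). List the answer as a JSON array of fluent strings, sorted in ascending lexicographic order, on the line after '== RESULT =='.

Compute (S \ del) ∪ add:
  pre ⊆ S: {at(bay), open(d_store_bay)} ⊆ S  — applicable
  S \ del = {have(k2), key_at(k2,kitchen), open(d_store_bay)}
  ∪ add   = {at(store), have(k2), key_at(k2,kitchen), open(d_store_bay)}

== RESULT ==
["at(store)", "have(k2)", "key_at(k2,kitchen)", "open(d_store_bay)"]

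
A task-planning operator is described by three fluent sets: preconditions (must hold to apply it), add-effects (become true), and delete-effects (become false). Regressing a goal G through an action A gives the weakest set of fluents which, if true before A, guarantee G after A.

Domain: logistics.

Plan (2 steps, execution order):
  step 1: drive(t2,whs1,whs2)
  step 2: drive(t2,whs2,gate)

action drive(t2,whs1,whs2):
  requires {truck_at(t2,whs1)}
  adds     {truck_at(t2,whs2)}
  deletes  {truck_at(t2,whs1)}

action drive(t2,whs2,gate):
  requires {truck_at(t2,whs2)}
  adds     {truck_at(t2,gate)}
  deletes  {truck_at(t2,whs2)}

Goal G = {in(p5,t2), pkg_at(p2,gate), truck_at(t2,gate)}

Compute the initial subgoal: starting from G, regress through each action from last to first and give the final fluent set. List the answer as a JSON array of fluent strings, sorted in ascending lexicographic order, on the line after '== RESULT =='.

Regress step by step:
  through step 2 (drive(t2,whs2,gate)): drop {truck_at(t2,gate)}, keep {in(p5,t2), pkg_at(p2,gate)}, require {truck_at(t2,whs2)}
    → {in(p5,t2), pkg_at(p2,gate), truck_at(t2,whs2)}
  through step 1 (drive(t2,whs1,whs2)): drop {truck_at(t2,whs2)}, keep {in(p5,t2), pkg_at(p2,gate)}, require {truck_at(t2,whs1)}
    → {in(p5,t2), pkg_at(p2,gate), truck_at(t2,whs1)}

== RESULT ==
["in(p5,t2)", "pkg_at(p2,gate)", "truck_at(t2,whs1)"]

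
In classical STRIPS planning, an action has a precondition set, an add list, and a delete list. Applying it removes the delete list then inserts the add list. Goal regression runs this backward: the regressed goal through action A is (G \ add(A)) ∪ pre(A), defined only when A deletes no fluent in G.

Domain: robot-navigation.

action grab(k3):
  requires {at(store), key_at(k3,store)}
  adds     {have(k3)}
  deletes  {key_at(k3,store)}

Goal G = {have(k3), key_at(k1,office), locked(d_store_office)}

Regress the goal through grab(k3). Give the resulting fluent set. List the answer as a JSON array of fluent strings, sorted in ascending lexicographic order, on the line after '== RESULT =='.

Regress:
  G ∩ del = {}  (empty — regression defined)
  G \ add = {have(k3), key_at(k1,office), locked(d_store_office)} \ {have(k3)} = {key_at(k1,office), locked(d_store_office)}
  ∪ pre   = {key_at(k1,office), locked(d_store_office)} ∪ {at(store), key_at(k3,store)}
          = {at(store), key_at(k1,office), key_at(k3,store), locked(d_store_office)}

== RESULT ==
["at(store)", "key_at(k1,office)", "key_at(k3,store)", "locked(d_store_office)"]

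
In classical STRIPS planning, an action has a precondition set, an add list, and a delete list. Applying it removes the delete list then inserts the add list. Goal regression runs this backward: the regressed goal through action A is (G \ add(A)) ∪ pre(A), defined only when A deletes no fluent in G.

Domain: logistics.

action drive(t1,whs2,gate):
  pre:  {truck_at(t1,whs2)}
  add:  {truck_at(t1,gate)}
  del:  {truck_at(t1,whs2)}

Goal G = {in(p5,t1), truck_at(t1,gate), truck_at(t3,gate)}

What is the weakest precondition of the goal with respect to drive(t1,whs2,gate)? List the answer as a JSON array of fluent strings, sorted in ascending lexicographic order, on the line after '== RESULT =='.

Regress:
  G ∩ del = {}  (empty — regression defined)
  G \ add = {in(p5,t1), truck_at(t1,gate), truck_at(t3,gate)} \ {truck_at(t1,gate)} = {in(p5,t1), truck_at(t3,gate)}
  ∪ pre   = {in(p5,t1), truck_at(t3,gate)} ∪ {truck_at(t1,whs2)}
          = {in(p5,t1), truck_at(t1,whs2), truck_at(t3,gate)}

== RESULT ==
["in(p5,t1)", "truck_at(t1,whs2)", "truck_at(t3,gate)"]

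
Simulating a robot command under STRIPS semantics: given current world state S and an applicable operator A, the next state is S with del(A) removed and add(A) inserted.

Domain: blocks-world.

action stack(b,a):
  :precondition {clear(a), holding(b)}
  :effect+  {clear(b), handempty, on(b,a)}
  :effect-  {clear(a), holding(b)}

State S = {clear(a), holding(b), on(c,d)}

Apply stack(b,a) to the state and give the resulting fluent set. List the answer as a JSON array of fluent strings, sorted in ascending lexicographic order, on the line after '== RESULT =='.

Compute (S \ del) ∪ add:
  pre ⊆ S: {clear(a), holding(b)} ⊆ S  — applicable
  S \ del = {on(c,d)}
  ∪ add   = {clear(b), handempty, on(b,a), on(c,d)}

== RESULT ==
["clear(b)", "handempty", "on(b,a)", "on(c,d)"]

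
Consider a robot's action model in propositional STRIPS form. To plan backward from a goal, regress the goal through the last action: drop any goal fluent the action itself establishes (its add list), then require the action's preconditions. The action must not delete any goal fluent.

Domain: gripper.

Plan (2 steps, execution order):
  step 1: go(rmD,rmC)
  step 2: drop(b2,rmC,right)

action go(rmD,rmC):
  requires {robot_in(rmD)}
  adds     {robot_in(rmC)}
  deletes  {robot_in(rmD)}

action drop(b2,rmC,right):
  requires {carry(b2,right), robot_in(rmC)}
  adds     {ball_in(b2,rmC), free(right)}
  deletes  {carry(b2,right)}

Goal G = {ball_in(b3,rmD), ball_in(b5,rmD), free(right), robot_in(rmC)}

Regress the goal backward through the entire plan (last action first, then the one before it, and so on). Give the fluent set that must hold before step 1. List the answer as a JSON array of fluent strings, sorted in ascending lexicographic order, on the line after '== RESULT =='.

Work backward from the goal:
  through step 2 (drop(b2,rmC,right)): drop {free(right)}, keep {ball_in(b3,rmD), ball_in(b5,rmD), robot_in(rmC)}, require {carry(b2,right), robot_in(rmC)}
    → {ball_in(b3,rmD), ball_in(b5,rmD), carry(b2,right), robot_in(rmC)}
  through step 1 (go(rmD,rmC)): drop {robot_in(rmC)}, keep {ball_in(b3,rmD), ball_in(b5,rmD), carry(b2,right)}, require {robot_in(rmD)}
    → {ball_in(b3,rmD), ball_in(b5,rmD), carry(b2,right), robot_in(rmD)}

== RESULT ==
["ball_in(b3,rmD)", "ball_in(b5,rmD)", "carry(b2,right)", "robot_in(rmD)"]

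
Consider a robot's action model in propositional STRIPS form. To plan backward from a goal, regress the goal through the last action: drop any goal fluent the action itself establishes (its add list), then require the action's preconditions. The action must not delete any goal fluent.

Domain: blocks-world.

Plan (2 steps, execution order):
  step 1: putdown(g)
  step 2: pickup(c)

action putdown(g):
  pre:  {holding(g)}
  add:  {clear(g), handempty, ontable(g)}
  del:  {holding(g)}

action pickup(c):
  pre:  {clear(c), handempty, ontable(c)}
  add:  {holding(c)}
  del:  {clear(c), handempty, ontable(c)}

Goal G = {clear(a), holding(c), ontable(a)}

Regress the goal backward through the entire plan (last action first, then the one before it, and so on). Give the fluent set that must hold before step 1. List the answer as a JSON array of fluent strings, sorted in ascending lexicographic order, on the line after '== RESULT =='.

Regress step by step:
  through step 2 (pickup(c)): drop {holding(c)}, keep {clear(a), ontable(a)}, require {clear(c), handempty, ontable(c)}
    → {clear(a), clear(c), handempty, ontable(a), ontable(c)}
  through step 1 (putdown(g)): drop {handempty}, keep {clear(a), clear(c), ontable(a), ontable(c)}, require {holding(g)}
    → {clear(a), clear(c), holding(g), ontable(a), ontable(c)}

== RESULT ==
["clear(a)", "clear(c)", "holding(g)", "ontable(a)", "ontable(c)"]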